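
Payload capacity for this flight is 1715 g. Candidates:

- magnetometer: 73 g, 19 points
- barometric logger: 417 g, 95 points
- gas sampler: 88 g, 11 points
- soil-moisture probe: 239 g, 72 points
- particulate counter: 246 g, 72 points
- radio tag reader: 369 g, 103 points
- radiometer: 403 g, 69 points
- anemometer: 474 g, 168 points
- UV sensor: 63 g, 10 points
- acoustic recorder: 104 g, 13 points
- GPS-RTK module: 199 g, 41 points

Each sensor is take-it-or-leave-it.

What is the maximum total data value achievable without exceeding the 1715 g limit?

Density check — anemometer 0.35, soil-moisture probe 0.30, particulate counter 0.29 are the best per g.
Greedy by ratio would take magnetometer + soil-moisture probe + particulate counter + radio tag reader + anemometer + UV sensor + GPS-RTK module: 1663 g used, total 485.
Replace UV sensor with acoustic recorder: the trade gains 3 net, giving 488 at 1704 g.
Next best is magnetometer + gas sampler + soil-moisture probe + particulate counter + radio tag reader + anemometer + GPS-RTK module at 486 (1688 g) — short by 2.

488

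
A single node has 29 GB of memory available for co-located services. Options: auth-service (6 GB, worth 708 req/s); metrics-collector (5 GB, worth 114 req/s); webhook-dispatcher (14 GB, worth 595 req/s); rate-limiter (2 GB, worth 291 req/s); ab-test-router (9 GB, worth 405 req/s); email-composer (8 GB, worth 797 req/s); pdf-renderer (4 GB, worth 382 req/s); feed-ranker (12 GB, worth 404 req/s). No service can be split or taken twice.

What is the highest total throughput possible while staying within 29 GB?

Density check — rate-limiter 145.50, auth-service 118.00, email-composer 99.62 are the best per GB.
The ratio ordering already packs tightly: auth-service + rate-limiter + ab-test-router + email-composer + pdf-renderer, 29 GB, 2583.
Every other selection either busts 29 GB or fails to beat 2583.

2583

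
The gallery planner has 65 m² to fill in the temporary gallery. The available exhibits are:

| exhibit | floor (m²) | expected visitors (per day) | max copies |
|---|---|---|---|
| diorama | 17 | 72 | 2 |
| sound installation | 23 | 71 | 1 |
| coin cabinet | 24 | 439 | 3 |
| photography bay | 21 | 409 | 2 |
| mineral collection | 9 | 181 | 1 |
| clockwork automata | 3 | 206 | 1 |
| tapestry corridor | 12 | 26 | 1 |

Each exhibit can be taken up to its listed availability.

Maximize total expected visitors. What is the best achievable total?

1265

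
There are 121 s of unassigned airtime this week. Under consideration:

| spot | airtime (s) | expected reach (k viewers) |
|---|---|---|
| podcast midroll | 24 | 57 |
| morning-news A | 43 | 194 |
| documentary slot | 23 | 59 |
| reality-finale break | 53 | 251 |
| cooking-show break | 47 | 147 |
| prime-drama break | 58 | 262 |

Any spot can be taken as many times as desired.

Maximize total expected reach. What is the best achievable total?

Taking the top-ratio spots first gives 2×reality-finale break for 502 (106 s).
The 106 s tied up in 2×reality-finale break is better spent on 2×prime-drama break — total rises to 524 (116 s).
Every other selection either busts 121 s or fails to beat 524.

524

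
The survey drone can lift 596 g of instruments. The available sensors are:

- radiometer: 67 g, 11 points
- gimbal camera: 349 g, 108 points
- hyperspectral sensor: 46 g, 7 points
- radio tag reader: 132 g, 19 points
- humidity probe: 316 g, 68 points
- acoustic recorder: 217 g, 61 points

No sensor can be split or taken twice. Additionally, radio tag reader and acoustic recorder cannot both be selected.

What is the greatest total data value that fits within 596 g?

Best packing: gimbal camera + acoustic recorder — 566 g, 169 total.
Every other selection either busts 596 g or breaks a pairing rule or fails to beat 169.

169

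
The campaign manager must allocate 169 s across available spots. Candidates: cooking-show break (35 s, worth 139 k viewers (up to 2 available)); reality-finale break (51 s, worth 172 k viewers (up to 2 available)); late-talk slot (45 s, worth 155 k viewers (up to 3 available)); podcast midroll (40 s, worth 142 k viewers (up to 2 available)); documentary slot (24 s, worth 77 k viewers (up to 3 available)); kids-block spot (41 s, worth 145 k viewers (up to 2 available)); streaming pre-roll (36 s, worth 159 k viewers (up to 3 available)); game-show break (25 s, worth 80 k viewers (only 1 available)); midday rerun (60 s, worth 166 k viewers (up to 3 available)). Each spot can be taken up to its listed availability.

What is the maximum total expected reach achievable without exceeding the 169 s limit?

Ranking by ratio (expected reach/s): streaming pre-roll 4.42, cooking-show break 3.97, podcast midroll 3.55, kids-block spot 3.54.
Filling by ratio: cooking-show break + documentary slot + 3×streaming pre-roll for 693, with 2 s left unused.
The 24 s tied up in documentary slot is better spent on game-show break — total rises to 696 (168 s).
Every other selection either busts 169 s or exceeds an availability limit or fails to beat 696.

696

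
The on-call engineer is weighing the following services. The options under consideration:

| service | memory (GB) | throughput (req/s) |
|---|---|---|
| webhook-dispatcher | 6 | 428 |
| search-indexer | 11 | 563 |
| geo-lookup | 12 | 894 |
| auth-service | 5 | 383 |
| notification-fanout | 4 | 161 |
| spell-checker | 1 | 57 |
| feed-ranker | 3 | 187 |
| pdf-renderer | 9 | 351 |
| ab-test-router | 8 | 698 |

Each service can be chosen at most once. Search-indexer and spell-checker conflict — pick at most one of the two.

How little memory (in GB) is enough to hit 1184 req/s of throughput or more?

16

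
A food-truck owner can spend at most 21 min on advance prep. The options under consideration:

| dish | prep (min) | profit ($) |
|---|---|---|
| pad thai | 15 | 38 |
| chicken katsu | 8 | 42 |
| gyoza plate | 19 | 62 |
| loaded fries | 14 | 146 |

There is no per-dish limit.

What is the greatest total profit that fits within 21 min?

146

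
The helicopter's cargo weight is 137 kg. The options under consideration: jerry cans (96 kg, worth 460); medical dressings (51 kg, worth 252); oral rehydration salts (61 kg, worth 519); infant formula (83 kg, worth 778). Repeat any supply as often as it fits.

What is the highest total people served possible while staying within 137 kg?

By people served per kg: infant formula 9.37, oral rehydration salts 8.51, medical dressings 4.94 lead.
A density-first pass picks medical dressings + infant formula — 1030 at 134 kg.
Replace medical dressings and infant formula with 2×oral rehydration salts: the trade gains 8 net, giving 1038 at 122 kg.
That's the maximum — no swap from here does better than 1038.

1038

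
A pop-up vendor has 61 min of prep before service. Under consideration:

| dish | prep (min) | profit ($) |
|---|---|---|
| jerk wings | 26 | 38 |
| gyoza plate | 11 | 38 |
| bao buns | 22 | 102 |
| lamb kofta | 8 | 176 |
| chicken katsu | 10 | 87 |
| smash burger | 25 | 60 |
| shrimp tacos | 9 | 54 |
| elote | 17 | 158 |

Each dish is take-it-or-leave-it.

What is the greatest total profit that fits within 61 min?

523

Density check — lamb kofta 22.00, elote 9.29, chicken katsu 8.70 are the best per min.
Taking the top-ratio dishes first gives gyoza plate + lamb kofta + chicken katsu + shrimp tacos + elote for 513 (55 min).
Replace gyoza plate and shrimp tacos with bao buns: the trade gains 10 net, giving 523 at 57 min.
No other feasible combination exceeds 523.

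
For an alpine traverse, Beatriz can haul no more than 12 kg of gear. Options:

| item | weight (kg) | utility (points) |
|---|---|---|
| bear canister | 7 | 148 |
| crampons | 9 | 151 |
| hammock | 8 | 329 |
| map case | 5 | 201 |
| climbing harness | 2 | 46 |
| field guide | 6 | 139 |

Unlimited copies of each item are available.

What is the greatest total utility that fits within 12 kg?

448

A density-first pass picks hammock + 2×climbing harness — 421 at 12 kg.
Dropping hammock and climbing harness frees 10 kg; slotting in 2×map case (10 kg) lifts the total to 448 at 12 kg.
No other feasible combination exceeds 448.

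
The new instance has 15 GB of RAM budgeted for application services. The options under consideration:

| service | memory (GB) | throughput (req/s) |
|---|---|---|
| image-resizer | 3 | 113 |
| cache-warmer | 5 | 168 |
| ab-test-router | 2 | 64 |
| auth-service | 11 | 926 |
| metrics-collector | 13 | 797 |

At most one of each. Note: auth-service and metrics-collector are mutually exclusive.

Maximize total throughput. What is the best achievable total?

Best packing: image-resizer + auth-service — 14 GB, 1039 total.
The closest alternative, ab-test-router + auth-service, reaches only 990.

1039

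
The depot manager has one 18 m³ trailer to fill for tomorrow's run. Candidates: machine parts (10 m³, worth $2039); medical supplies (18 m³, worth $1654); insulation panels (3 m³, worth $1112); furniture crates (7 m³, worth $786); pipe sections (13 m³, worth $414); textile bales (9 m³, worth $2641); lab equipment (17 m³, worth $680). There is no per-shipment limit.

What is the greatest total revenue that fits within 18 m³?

The ratio ordering already packs tightly: 6×insulation panels, 18 m³, 6672.
Nothing else within 18 m³ beats 6672.

6672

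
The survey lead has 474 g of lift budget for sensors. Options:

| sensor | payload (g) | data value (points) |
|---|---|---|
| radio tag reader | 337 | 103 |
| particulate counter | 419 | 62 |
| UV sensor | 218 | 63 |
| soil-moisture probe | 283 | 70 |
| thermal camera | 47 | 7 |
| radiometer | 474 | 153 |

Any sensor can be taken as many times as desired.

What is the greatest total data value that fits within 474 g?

153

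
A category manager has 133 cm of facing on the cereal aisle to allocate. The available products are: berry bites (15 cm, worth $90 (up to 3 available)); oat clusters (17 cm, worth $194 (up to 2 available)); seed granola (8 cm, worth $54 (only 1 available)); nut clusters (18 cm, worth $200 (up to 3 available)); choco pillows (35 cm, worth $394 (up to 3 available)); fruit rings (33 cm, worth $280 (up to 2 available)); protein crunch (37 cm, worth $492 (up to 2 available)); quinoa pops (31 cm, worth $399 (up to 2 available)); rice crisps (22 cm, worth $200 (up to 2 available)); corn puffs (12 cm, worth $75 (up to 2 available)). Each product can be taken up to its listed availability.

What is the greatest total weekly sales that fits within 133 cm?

1678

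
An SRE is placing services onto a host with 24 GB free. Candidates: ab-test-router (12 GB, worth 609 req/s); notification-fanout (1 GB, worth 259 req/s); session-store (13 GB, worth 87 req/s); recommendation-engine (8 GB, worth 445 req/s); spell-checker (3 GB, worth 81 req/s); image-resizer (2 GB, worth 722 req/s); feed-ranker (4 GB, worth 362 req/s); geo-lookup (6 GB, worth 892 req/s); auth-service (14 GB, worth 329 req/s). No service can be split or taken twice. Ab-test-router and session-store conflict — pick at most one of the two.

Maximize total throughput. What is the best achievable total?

2761

Notification-fanout + recommendation-engine + spell-checker + image-resizer + feed-ranker + geo-lookup uses 24 of the 24 GB and totals 2761.
The closest alternative, notification-fanout + recommendation-engine + image-resizer + feed-ranker + geo-lookup, reaches only 2680.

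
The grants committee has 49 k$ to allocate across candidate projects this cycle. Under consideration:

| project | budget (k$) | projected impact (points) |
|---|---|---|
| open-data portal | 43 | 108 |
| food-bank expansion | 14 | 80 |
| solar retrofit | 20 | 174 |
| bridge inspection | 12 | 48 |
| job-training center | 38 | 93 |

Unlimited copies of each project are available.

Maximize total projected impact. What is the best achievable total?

348

Best packing: 2×solar retrofit — 40 k$, 348 total.
No other feasible combination exceeds 348.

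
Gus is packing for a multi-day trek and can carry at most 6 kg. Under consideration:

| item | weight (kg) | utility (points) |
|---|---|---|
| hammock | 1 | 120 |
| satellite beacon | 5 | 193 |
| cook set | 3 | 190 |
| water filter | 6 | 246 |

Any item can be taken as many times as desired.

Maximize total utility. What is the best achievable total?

720

Taking 6×hammock: 6 kg used, 720 in utility.
No other feasible combination exceeds 720.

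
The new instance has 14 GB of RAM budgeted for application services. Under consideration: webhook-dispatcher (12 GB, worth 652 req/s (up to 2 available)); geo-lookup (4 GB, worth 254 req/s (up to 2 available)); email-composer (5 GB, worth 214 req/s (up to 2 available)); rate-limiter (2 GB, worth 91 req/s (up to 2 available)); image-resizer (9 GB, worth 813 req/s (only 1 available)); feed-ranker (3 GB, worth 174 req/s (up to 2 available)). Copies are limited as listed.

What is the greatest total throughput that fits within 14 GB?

Filling by ratio: geo-lookup + image-resizer for 1067, with 1 GB left unused.
The 4 GB tied up in geo-lookup is better spent on rate-limiter + feed-ranker — total rises to 1078 (14 GB).
Every other selection either busts 14 GB or exceeds an availability limit or fails to beat 1078.

1078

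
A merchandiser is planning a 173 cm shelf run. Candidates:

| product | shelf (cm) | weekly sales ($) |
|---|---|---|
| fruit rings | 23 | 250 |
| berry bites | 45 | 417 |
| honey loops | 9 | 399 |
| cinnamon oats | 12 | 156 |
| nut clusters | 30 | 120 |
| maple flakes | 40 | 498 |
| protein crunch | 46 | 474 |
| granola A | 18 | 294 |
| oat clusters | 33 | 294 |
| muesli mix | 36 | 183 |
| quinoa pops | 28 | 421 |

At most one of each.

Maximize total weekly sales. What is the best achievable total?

A density-first pass picks fruit rings + honey loops + cinnamon oats + maple flakes + granola A + oat clusters + quinoa pops — 2312 at 163 cm.
Dropping cinnamon oats and oat clusters frees 45 cm; slotting in protein crunch (46 cm) lifts the total to 2336 at 164 cm.
No other feasible combination exceeds 2336.

2336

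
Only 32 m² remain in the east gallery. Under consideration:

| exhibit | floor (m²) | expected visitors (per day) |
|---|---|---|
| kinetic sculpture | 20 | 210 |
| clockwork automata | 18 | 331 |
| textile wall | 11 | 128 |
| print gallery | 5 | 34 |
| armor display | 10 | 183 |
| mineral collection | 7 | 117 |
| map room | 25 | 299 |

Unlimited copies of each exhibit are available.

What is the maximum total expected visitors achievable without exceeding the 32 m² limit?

The ratio heuristic lands on clockwork automata + armor display (514) but leaves 4 m² idle.
Replace armor display with 2×mineral collection: the trade gains 51 net, giving 565 at 32 m².
Nothing else within 32 m² beats 565.

565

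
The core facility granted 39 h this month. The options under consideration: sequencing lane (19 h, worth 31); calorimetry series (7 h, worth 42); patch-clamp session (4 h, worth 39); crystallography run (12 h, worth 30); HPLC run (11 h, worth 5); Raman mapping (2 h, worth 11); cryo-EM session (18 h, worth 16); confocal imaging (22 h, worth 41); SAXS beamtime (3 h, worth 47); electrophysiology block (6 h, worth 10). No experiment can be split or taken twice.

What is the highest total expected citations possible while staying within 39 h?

Taking the top-ratio experiments first gives calorimetry series + patch-clamp session + crystallography run + Raman mapping + SAXS beamtime + electrophysiology block for 179 (34 h).
The 18 h tied up in crystallography run and electrophysiology block is better spent on confocal imaging — total rises to 180 (38 h).
The spare 1 h is too small for any remaining experiment, and no exchange beats 180.

180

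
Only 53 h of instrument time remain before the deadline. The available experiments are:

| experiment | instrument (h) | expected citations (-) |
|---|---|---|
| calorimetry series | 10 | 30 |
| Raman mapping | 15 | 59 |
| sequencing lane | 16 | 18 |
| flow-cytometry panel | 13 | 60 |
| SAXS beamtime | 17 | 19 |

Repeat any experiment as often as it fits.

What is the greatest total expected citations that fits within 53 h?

The ratio ordering already packs tightly: 4×flow-cytometry panel, 52 h, 240.
No other feasible combination exceeds 240.

240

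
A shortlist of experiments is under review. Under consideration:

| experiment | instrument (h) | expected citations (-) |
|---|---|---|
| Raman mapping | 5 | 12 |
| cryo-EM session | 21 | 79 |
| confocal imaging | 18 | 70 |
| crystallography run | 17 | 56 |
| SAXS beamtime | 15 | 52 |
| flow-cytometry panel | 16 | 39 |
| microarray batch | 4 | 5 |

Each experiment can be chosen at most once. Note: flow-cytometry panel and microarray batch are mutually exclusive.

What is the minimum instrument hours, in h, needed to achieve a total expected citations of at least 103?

32

Look for the lowest-instrument combination reaching 103.
crystallography run + SAXS beamtime: 108 expected citations at 32 h.
No combination under 32 h hits 103.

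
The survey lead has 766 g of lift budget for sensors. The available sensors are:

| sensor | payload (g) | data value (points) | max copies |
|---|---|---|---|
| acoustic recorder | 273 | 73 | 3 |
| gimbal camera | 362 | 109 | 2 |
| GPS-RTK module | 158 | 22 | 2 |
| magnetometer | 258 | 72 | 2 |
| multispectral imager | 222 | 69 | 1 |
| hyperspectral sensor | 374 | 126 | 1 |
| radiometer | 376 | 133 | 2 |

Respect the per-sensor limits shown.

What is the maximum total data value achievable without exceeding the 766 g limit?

266

Density check — radiometer 0.35, hyperspectral sensor 0.34, multispectral imager 0.31, gimbal camera 0.30 are the best per g.
2×radiometer uses 752 of the 766 g and totals 266.
The spare 14 g is too small for any remaining sensor, and no exchange beats 266.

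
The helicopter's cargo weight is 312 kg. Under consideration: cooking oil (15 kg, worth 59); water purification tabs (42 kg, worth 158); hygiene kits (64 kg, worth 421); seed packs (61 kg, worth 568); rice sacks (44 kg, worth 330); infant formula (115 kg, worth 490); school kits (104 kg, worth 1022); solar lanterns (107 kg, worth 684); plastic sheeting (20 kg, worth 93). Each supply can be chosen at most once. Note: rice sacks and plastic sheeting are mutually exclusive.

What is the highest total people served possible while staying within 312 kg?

Ranking by ratio (people served/kg): school kits 9.83, seed packs 9.31, rice sacks 7.50, hygiene kits 6.58.
Cooking oil + seed packs + school kits + solar lanterns + plastic sheeting uses 307 of the 312 kg and totals 2426.

2426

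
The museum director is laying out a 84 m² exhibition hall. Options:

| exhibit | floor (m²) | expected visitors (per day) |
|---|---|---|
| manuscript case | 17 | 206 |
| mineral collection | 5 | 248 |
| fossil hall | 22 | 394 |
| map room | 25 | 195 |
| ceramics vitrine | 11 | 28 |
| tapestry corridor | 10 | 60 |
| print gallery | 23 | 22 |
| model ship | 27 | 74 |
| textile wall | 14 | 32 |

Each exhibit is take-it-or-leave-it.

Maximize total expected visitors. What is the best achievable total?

1103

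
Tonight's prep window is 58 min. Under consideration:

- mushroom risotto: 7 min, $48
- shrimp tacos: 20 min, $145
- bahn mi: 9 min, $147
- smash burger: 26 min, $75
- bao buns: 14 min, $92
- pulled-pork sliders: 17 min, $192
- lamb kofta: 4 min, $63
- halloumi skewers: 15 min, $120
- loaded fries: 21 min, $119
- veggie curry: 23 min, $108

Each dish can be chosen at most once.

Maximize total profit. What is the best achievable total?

595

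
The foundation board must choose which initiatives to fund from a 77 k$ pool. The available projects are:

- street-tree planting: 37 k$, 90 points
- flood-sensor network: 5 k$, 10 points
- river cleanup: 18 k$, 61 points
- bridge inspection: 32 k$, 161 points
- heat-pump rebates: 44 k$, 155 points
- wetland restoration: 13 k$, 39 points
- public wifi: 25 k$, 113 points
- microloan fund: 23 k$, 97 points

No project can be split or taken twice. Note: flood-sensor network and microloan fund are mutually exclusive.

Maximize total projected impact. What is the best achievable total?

Best packing: river cleanup + bridge inspection + public wifi — 75 k$, 335 total.
The closest alternative, flood-sensor network + bridge inspection + wetland restoration + public wifi, reaches only 323.

335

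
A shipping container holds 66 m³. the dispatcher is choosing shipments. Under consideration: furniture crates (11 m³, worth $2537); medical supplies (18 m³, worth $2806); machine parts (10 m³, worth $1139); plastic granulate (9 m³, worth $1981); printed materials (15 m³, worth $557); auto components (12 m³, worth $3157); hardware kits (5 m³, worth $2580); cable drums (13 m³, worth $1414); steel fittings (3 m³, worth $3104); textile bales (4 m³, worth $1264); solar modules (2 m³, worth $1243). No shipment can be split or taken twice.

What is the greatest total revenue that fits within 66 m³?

18672

Ranking by ratio (revenue/m³): steel fittings 1034.67, solar modules 621.50, hardware kits 516.00.
Best packing: furniture crates + medical supplies + plastic granulate + auto components + hardware kits + steel fittings + textile bales + solar modules — 64 m³, 18672 total.
Runner-up furniture crates + medical supplies + machine parts + auto components + hardware kits + steel fittings + textile bales + solar modules tops out at 17830.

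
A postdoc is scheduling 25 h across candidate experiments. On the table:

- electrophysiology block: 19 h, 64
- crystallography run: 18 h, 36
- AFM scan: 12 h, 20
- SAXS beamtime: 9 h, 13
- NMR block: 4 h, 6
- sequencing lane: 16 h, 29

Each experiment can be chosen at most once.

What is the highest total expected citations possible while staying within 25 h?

70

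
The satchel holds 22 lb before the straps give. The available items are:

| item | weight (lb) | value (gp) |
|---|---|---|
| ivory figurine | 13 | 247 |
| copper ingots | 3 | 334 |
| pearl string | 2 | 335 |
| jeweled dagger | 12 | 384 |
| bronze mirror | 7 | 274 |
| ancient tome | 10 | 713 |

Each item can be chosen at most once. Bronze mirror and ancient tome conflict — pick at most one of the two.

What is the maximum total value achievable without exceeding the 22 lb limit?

Best packing: copper ingots + pearl string + ancient tome — 15 lb, 1382 total.

1382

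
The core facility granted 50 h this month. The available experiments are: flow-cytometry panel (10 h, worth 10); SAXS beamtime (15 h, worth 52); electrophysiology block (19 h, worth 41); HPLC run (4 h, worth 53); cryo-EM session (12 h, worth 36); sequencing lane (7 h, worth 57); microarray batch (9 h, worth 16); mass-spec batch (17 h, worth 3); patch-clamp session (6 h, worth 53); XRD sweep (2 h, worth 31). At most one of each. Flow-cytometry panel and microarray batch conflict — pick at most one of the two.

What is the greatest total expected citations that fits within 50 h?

282

Density check — XRD sweep 15.50, HPLC run 13.25, patch-clamp session 8.83 are the best per h.
Best packing: SAXS beamtime + HPLC run + cryo-EM session + sequencing lane + patch-clamp session + XRD sweep — 46 h, 282 total.
The closest alternative, electrophysiology block + HPLC run + cryo-EM session + sequencing lane + patch-clamp session + XRD sweep, reaches only 271.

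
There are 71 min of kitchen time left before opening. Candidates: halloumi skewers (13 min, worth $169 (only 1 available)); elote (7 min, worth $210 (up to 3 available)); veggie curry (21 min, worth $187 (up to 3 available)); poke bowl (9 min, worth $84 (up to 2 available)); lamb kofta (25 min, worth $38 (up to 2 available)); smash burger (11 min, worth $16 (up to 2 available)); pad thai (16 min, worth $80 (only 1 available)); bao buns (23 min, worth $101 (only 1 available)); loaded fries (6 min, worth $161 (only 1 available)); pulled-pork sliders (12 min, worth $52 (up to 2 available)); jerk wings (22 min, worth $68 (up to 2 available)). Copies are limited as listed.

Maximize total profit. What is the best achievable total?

Ranking by ratio (profit/min): elote 30.00, loaded fries 26.83, halloumi skewers 13.00.
The ratio heuristic lands on halloumi skewers + 3×elote + 2×poke bowl + loaded fries + pulled-pork sliders (1180) but leaves 1 min idle.
Replace poke bowl and pulled-pork sliders with veggie curry: the trade gains 51 net, giving 1231 at 70 min.
Nothing else within 71 min beats 1231.

1231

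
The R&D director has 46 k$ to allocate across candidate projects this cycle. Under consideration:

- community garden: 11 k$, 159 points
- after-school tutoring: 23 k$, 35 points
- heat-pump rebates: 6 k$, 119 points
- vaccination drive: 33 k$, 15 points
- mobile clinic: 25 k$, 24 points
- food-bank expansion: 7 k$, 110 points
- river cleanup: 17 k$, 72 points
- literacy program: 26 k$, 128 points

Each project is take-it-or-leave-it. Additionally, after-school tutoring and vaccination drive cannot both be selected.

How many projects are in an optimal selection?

The maximum projected impact within 46 k$ is 460.
community garden + heat-pump rebates + food-bank expansion + river cleanup hits 460 at 41 k$.
All optima have 4 projects.

4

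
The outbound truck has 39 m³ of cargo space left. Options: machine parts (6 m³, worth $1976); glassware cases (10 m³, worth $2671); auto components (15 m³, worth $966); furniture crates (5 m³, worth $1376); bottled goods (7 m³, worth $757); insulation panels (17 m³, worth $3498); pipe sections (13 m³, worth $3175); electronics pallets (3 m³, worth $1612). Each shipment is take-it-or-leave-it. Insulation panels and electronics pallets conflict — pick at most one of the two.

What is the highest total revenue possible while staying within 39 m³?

10810

Ranking by ratio (revenue/m³): electronics pallets 537.33, machine parts 329.33, furniture crates 275.20.
Best packing: machine parts + glassware cases + furniture crates + pipe sections + electronics pallets — 37 m³, 10810 total.
No other feasible combination exceeds 10810.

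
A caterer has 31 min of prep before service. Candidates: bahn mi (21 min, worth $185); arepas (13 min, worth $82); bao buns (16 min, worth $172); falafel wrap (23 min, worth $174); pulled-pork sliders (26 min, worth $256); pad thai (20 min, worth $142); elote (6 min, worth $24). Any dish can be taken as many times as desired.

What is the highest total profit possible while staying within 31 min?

256

The ratio heuristic lands on arepas + bao buns (254) but leaves 2 min idle.
Replace arepas and bao buns with pulled-pork sliders: the trade gains 2 net, giving 256 at 26 min.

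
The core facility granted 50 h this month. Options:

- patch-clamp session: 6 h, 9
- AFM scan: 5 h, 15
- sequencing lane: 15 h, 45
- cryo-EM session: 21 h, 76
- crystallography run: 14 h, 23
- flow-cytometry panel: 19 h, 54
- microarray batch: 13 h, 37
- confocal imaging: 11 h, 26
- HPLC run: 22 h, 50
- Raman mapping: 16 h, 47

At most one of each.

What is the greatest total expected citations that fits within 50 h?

160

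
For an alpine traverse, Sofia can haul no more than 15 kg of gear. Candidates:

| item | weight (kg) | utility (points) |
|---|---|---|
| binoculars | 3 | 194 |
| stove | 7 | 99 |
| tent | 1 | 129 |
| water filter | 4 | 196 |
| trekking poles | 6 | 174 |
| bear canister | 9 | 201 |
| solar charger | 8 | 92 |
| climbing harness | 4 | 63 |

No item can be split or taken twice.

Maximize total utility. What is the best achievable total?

693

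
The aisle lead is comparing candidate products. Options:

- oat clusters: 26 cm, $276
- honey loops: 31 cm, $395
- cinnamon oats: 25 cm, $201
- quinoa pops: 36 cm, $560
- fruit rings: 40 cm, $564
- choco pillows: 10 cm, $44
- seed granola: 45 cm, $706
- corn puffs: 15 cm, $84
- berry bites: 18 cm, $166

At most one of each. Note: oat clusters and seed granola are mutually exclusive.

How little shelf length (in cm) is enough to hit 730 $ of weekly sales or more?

Look for the lowest-shelf combination reaching 730.
Taking choco pillows + seed granola gives 750 (≥ 730) for 55 cm.
Below 55 cm the best achievable stays under 730.

55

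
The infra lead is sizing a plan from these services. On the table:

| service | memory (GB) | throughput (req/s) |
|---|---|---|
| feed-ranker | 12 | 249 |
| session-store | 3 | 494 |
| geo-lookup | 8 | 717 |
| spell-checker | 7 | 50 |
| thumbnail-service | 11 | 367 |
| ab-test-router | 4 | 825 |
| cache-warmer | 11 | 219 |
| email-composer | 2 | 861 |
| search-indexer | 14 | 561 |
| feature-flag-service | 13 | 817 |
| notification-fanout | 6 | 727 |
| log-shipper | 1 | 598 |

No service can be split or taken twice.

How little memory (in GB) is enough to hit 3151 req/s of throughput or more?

16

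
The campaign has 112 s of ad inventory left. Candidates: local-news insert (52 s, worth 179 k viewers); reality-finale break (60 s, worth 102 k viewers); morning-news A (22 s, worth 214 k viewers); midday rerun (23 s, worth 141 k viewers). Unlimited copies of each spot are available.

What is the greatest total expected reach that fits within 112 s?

5×morning-news A uses 110 of the 112 s and totals 1070.
The spare 2 s is too small for any remaining spot, and no exchange beats 1070.

1070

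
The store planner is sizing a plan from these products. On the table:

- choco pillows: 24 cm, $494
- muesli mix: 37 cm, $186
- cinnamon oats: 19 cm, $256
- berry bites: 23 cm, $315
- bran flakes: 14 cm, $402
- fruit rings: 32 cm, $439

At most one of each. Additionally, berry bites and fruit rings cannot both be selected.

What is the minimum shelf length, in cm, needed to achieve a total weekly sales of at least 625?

Minimise cm subject to total weekly sales ≥ 625.
Taking cinnamon oats + bran flakes gives 658 (≥ 625) for 33 cm.
Below 33 cm the best achievable stays under 625.

33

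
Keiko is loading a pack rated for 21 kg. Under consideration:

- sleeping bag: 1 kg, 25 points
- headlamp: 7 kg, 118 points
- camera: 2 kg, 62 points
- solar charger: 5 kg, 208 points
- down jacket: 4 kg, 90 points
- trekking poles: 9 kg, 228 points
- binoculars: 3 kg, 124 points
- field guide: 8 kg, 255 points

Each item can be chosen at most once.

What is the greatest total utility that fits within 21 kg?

Filling by ratio: sleeping bag + camera + solar charger + binoculars + field guide for 674, with 2 kg left unused.
Replace camera with down jacket: the trade gains 28 net, giving 702 at 21 kg.

702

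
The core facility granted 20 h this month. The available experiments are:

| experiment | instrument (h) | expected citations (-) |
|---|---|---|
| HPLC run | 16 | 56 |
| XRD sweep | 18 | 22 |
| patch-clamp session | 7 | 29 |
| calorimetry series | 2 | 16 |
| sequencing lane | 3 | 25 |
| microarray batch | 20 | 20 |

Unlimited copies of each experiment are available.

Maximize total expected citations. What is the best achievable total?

Best packing: calorimetry series + 6×sequencing lane — 20 h, 166 total.
That's the maximum — no swap from here does better than 166.

166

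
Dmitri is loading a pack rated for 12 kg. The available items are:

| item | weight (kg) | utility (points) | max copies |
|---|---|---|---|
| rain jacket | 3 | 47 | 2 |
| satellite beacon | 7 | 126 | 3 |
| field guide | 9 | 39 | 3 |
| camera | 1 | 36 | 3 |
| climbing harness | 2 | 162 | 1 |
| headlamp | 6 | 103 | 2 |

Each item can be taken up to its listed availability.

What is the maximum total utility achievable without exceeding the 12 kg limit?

By utility per kg: climbing harness 81.00, camera 36.00, satellite beacon 18.00 lead.
Satellite beacon + 3×camera + climbing harness uses 12 of the 12 kg and totals 396.
That's the maximum — no swap from here does better than 396.

396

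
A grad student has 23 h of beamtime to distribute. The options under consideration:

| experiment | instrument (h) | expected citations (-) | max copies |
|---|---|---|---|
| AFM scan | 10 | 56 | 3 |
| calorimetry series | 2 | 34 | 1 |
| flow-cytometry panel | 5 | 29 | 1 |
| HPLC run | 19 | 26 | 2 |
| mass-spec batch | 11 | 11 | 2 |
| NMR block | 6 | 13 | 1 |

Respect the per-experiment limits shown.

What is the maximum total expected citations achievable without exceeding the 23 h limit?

146

Density check — calorimetry series 17.00, flow-cytometry panel 5.80, AFM scan 5.60, NMR block 2.17 are the best per h.
Taking the top-ratio experiments first gives AFM scan + calorimetry series + flow-cytometry panel + NMR block for 132 (23 h).
Dropping flow-cytometry panel and NMR block frees 11 h; slotting in AFM scan (10 h) lifts the total to 146 at 22 h.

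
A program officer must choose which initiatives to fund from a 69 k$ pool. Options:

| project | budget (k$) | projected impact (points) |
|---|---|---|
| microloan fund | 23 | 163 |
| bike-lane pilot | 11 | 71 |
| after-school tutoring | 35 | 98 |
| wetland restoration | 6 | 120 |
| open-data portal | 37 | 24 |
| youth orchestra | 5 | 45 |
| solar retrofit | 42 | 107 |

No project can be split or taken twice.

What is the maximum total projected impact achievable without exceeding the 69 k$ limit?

426

Ranking by ratio (projected impact/k$): wetland restoration 20.00, youth orchestra 9.00, microloan fund 7.09, bike-lane pilot 6.45.
Filling by ratio: microloan fund + bike-lane pilot + wetland restoration + youth orchestra for 399, with 24 k$ left unused.
Replace bike-lane pilot with after-school tutoring: the trade gains 27 net, giving 426 at 69 k$.
Nothing else within 69 k$ beats 426.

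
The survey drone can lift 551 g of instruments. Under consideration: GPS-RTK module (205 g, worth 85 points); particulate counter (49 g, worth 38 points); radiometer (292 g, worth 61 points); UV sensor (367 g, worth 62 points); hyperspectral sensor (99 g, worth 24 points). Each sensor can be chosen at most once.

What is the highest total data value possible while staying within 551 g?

184

Greedy by ratio would take GPS-RTK module + particulate counter + hyperspectral sensor: 353 g used, total 147.
Dropping hyperspectral sensor frees 99 g; slotting in radiometer (292 g) lifts the total to 184 at 546 g.
The closest alternative, GPS-RTK module + particulate counter + hyperspectral sensor, reaches only 147.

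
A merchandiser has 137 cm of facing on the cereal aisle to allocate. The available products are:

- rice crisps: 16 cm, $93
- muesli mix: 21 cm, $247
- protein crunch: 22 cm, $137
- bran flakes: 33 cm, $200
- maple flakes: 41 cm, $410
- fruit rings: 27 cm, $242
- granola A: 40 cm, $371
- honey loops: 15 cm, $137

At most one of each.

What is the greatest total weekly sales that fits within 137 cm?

1270

By weekly sales per cm: muesli mix 11.76, maple flakes 10.00, granola A 9.28, honey loops 9.13 lead.
Filling by ratio: rice crisps + muesli mix + maple flakes + granola A + honey loops for 1258, with 4 cm left unused.
Dropping rice crisps and honey loops frees 31 cm; slotting in fruit rings (27 cm) lifts the total to 1270 at 129 cm.
No other feasible combination exceeds 1270.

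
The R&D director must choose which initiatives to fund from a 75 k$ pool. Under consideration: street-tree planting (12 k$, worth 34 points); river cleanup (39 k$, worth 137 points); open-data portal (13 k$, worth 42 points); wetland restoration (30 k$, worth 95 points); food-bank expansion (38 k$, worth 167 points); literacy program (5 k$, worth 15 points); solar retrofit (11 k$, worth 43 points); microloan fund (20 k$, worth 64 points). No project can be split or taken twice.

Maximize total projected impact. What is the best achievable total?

289

Taking the top-ratio projects first gives open-data portal + food-bank expansion + literacy program + solar retrofit for 267 (67 k$).
Dropping open-data portal frees 13 k$; slotting in microloan fund (20 k$) lifts the total to 289 at 74 k$.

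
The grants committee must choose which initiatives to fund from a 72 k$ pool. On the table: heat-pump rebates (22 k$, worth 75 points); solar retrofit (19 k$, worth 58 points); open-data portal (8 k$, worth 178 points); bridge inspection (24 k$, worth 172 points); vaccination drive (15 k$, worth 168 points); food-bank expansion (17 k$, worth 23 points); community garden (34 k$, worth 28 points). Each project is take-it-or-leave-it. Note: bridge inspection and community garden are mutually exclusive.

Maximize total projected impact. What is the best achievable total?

593

By projected impact per k$: open-data portal 22.25, vaccination drive 11.20, bridge inspection 7.17, heat-pump rebates 3.41 lead.
Best packing: heat-pump rebates + open-data portal + bridge inspection + vaccination drive — 69 k$, 593 total.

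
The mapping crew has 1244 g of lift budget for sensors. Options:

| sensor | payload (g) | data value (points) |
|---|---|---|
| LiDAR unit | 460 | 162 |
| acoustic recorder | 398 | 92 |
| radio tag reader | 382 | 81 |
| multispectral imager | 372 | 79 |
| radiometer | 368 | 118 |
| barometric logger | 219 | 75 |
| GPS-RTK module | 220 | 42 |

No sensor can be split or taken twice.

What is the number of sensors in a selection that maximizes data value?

3

Best achievable data value is 372.
One optimal bundle: LiDAR unit + acoustic recorder + radiometer (1226 g).
All optima have 3 sensors.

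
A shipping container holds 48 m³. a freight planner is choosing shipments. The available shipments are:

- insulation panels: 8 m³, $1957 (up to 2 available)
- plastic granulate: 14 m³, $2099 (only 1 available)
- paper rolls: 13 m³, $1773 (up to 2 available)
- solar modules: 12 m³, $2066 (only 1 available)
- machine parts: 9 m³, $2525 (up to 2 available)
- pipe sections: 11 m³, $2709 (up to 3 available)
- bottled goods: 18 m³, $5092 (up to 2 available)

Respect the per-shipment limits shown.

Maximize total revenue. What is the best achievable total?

12893

The ratio heuristic lands on machine parts + 2×bottled goods (12709) but leaves 3 m³ idle.
Replace machine parts with pipe sections: the trade gains 184 net, giving 12893 at 47 m³.
Every other selection either busts 48 m³ or exceeds an availability limit or fails to beat 12893.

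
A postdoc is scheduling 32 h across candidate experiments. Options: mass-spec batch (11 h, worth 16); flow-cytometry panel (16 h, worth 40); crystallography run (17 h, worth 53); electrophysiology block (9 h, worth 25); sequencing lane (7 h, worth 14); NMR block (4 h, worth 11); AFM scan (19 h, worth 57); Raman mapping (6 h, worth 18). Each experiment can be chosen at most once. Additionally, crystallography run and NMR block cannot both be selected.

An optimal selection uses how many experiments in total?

3

Optimal total is 96.
One optimal bundle: crystallography run + electrophysiology block + Raman mapping (32 h).
Every optimal selection uses 3 experiments.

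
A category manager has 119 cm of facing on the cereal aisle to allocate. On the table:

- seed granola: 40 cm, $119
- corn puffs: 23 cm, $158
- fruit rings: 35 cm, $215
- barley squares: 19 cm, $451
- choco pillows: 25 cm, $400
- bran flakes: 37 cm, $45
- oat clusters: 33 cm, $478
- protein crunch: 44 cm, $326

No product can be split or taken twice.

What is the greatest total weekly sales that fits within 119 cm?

1544

Greedy by ratio would take corn puffs + barley squares + choco pillows + oat clusters: 100 cm used, total 1487.
Replace corn puffs with fruit rings: the trade gains 57 net, giving 1544 at 112 cm.
Runner-up corn puffs + barley squares + choco pillows + oat clusters tops out at 1487.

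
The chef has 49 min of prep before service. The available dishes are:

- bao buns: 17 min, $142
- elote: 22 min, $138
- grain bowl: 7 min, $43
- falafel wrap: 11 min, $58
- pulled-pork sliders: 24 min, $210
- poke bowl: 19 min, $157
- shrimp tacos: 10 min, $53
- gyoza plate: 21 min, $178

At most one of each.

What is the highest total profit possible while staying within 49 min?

395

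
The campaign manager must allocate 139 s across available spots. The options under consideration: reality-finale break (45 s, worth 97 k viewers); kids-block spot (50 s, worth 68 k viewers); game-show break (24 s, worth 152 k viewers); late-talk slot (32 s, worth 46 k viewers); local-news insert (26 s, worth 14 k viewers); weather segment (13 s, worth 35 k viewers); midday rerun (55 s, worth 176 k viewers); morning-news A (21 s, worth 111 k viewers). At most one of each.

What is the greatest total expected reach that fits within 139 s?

488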